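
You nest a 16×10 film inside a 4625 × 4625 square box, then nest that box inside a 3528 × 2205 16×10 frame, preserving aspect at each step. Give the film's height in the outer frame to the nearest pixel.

1378 px

First fit — 16×10 into 4625×4625 spans the width: 4625.00 × 2890.62.
Second fit — the square canvas into 3528×2205 spans the height: 2205.00 × 2205.00 (×0.4768 from 4625×4625).
Applying the same ×0.4768: 2890.62 → 1378.12.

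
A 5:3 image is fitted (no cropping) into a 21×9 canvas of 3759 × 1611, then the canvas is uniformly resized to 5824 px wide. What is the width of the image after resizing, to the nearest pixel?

4160 px

Fitted into 3759×1611, the image spans the height; its width is 1611 × 5/3 ≈ 2685.00 px.
Resizing to 5824 px wide multiplies everything by 1.5493: 2685.00 → 4160.00 px.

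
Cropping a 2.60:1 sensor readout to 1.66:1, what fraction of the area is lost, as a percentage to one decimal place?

1.66:1 is narrower than 2.60:1, so the crop keeps the full height and trims the width.
Area ratio = (1.660)/(2.600) = 63.85%; the remaining 36.15% is cropped out.

36.2%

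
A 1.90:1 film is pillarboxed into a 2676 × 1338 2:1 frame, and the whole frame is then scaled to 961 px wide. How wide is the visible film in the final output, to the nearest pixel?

In the 2676×1338 frame the film fills the height: width = 1338 × 1.900 ≈ 2542.20 px.
The frame scales by 961/2676 = 0.3591; 2542.20 × 0.3591 ≈ 912.95 px.

913 px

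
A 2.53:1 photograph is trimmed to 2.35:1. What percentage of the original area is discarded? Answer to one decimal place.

2.35:1 is narrower than 2.53:1, so the crop keeps the full height and trims the width.
(2.350)/(2.530) ≈ 0.929 of the area survives, leaving 7.11% discarded.

7.1%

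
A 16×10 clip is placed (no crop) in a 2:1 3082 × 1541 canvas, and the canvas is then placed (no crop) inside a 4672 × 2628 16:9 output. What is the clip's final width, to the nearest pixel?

Inside the 3082×1541 canvas the clip is height-limited at 2465.60 × 1541.00.
Second fit — the 2:1 canvas into 4672×2628 spans the width: 4672.00 × 2336.00 (×1.5159 from 3082×1541).
Applying the same ×1.5159: 2465.60 → 3737.60.

3738 px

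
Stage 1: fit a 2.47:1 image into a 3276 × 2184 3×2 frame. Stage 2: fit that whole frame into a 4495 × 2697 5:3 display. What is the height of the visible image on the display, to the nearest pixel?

Inside the 3276×2184 canvas the image is width-limited at 3276.00 × 1326.32.
The 3×2 canvas is height-limited in 4495×2697, giving 4045.50 × 2697.00; scale factor 1.2349.
Applying the same ×1.2349: 1326.32 → 1637.85.

1638 px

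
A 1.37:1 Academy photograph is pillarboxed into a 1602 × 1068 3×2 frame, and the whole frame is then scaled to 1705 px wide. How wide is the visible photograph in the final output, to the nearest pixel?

1557 px

Fitted into 1602×1068, the photograph spans the height; its width is 1068 × 1.370 ≈ 1463.16 px.
Scaling 1602 → 1705 is ×1.0643, so the width becomes 1463.16 × 1.0643 ≈ 1557.23 px.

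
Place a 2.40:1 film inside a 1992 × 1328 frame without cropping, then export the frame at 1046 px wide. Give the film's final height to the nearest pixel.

Fitted into 1992×1328, the film spans the width; its height is 1992 / 2.400 ≈ 830.00 px.
Resizing to 1046 px wide multiplies everything by 0.5251: 830.00 → 435.83 px.

436 px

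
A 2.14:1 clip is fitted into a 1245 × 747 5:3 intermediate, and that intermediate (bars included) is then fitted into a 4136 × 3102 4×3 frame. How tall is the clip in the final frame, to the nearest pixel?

1933 px

2.14:1 in 1245×747: fills the width, so the clip is 1245.00 × 581.78.
5:3 in 4136×3102: fills the width, so the intermediate becomes 4136.00 × 2481.60 — a scale of ×3.3221.
The clip scales with it: height 581.78 × 3.3221 ≈ 1932.71.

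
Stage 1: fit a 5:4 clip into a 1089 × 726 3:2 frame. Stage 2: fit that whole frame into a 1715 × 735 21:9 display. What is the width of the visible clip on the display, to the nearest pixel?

First fit — 5:4 into 1089×726 spans the height: 907.50 × 726.00.
3:2 in 1715×735: fills the height, so the intermediate becomes 1102.50 × 735.00 — a scale of ×1.0124.
The clip scales with it: width 907.50 × 1.0124 ≈ 918.75.

919 px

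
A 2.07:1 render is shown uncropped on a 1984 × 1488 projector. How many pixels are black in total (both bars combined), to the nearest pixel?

1050619 pixels

Since 2.070 > 1.333, the render is width-limited.
Content height = 1984 / 2.070 ≈ 958.4541 px.
Black = 1488 − 958.4541 = 529.5459 px.
That's 529.5459 × 1984 ≈ 1050619 black pixels.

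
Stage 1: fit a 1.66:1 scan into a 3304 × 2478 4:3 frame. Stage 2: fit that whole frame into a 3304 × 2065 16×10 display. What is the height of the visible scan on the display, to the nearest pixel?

1.66:1 in 3304×2478: fills the width, so the scan is 3304.00 × 1990.36.
Second fit — the 4:3 canvas into 3304×2065 spans the height: 2753.33 × 2065.00 (×0.8333 from 3304×2478).
Applying the same ×0.8333: 1990.36 → 1658.63.

1659 px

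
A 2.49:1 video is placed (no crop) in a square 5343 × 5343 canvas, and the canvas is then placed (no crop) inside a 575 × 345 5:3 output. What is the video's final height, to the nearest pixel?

First fit — 2.49:1 into 5343×5343 spans the width: 5343.00 × 2145.78.
square in 575×345: fills the height, so the intermediate becomes 345.00 × 345.00 — a scale of ×0.0646.
Applying the same ×0.0646: 2145.78 → 138.55.

139 px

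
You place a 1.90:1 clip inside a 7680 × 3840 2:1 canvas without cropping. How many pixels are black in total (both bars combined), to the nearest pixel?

1.90:1 is narrower than 2:1, so it spans the full height.
Content width = 3840 × 1.900 ≈ 7296.0000 px.
7680 − 7296.0000 = 384.0000 px of bars.
Across the 3840-px span: 384.0000 × 3840 ≈ 1474560 px.

1474560 pixels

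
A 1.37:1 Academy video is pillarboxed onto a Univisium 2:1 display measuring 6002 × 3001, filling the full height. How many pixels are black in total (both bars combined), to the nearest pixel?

Content width = 3001 × 1.370 ≈ 4111.3700 px.
Black = 6002 − 4111.3700 = 1890.6300 px.
Across the 3001-px span: 1890.6300 × 3001 ≈ 5673781 px.

5673781 pixels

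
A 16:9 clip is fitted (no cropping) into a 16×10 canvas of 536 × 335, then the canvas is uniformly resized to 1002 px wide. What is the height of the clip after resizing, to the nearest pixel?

At 536×335 the clip is width-limited, so height = 536 × 9/16 ≈ 301.50 px.
The frame scales by 1002/536 = 1.8694; 301.50 × 1.8694 ≈ 563.62 px.

564 px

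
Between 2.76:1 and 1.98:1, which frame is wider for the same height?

2.76:1

2.76 and 1.98; 2.76 > 1.98.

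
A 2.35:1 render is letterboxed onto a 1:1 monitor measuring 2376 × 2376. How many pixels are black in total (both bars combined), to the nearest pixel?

2.35:1 is wider than 1:1, so it spans the full width.
The render is 2376 / 2.350 ≈ 1011.0638 px tall.
Leftover height: 2376 − 1011.0638 = 1364.9362 px.
That's 1364.9362 × 2376 ≈ 3243088 black pixels.

3243088 pixels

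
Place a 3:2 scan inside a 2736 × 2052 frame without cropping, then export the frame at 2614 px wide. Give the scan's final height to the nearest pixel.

1743 px

At 2736×2052 the scan is width-limited, so height = 2736 × 2/3 ≈ 1824.00 px.
The frame scales by 2614/2736 = 0.9554; 1824.00 × 0.9554 ≈ 1742.67 px.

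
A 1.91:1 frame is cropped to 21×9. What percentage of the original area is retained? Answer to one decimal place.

81.9%

Going from 1.91:1 to 21×9 means cutting height while keeping width.
(1.910)/(2.333) ≈ 0.819 of the area survives.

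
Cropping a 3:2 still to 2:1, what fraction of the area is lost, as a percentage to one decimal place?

25.0%

2:1 is wider than 3:2, so the crop keeps the full width and trims the height.
(1.500)/(2.000) ≈ 0.750 of the area survives, leaving 25.00% discarded.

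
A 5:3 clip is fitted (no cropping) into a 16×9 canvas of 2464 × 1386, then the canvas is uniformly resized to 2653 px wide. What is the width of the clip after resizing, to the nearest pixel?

2487 px

At 2464×1386 the clip is height-limited, so width = 1386 × 5/3 ≈ 2310.00 px.
Resizing to 2653 px wide multiplies everything by 1.0767: 2310.00 → 2487.19 px.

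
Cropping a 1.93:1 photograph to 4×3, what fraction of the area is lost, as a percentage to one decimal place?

The height stays; only width is cut (since 4×3 is narrower than 1.93:1).
(1.333)/(1.930) ≈ 0.691 of the area survives, leaving 30.92% discarded.

30.9%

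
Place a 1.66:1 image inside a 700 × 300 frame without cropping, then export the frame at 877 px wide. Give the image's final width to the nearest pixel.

In the 700×300 frame the image fills the height: width = 300 × 1.660 ≈ 498.00 px.
Resizing to 877 px wide multiplies everything by 1.2529: 498.00 → 623.92 px.

624 px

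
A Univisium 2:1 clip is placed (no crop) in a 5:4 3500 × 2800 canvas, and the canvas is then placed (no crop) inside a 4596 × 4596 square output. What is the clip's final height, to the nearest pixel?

Univisium 2:1 in 3500×2800: fills the width, so the clip is 3500.00 × 1750.00.
The 5:4 canvas is width-limited in 4596×4596, giving 4596.00 × 3676.80; scale factor 1.3131.
Applying the same ×1.3131: 1750.00 → 2298.00.

2298 px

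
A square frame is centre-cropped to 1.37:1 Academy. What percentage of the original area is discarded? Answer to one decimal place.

Going from square to 1.37:1 Academy means cutting height while keeping width.
Area ratio = (1.000)/(1.370) = 72.99%; the remaining 27.01% is cropped out.

27.0%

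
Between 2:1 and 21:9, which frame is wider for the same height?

21:9

2 and 21:9 = 2.333; 2.333 > 2.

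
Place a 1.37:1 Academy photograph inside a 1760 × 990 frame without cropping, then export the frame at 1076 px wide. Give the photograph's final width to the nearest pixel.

829 px

Fitted into 1760×990, the photograph spans the height; its width is 990 × 1.370 ≈ 1356.30 px.
The frame scales by 1076/1760 = 0.6114; 1356.30 × 0.6114 ≈ 829.19 px.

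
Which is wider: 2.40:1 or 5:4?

2.40:1

2.4 and 5:4 = 1.25; 2.4 > 1.25.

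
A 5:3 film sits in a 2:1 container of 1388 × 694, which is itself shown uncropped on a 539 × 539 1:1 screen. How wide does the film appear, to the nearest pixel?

Inside the 1388×694 canvas the film is height-limited at 1156.67 × 694.00.
2:1 in 539×539: fills the width, so the intermediate becomes 539.00 × 269.50 — a scale of ×0.3883.
So the film's width is 1156.67 × 0.3883 ≈ 449.17.

449 px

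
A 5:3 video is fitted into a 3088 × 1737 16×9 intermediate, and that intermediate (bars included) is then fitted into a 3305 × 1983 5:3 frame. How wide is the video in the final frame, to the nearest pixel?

3098 px

Inside the 3088×1737 canvas the video is height-limited at 2895.00 × 1737.00.
16×9 in 3305×1983: fills the width, so the intermediate becomes 3305.00 × 1859.06 — a scale of ×1.0703.
So the video's width is 2895.00 × 1.0703 ≈ 3098.44.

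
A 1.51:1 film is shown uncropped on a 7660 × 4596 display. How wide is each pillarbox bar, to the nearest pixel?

360 px

Since 1.510 < 1.667, the film is height-limited.
The film is 4596 × 1.510 ≈ 6939.96 px wide.
7660 − 6939.96 = 720.04 px of bars (360.02 each).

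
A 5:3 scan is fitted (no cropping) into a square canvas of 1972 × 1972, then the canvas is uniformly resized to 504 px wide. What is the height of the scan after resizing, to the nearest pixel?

302 px

In the 1972×1972 frame the scan fills the width: height = 1972 × 3/5 ≈ 1183.20 px.
The frame scales by 504/1972 = 0.2556; 1183.20 × 0.2556 ≈ 302.40 px.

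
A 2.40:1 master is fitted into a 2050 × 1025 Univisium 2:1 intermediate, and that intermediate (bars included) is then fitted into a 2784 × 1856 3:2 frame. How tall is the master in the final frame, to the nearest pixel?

First fit — 2.40:1 into 2050×1025 spans the width: 2050.00 × 854.17.
The Univisium 2:1 canvas is width-limited in 2784×1856, giving 2784.00 × 1392.00; scale factor 1.3580.
So the master's height is 854.17 × 1.3580 ≈ 1160.00.

1160 px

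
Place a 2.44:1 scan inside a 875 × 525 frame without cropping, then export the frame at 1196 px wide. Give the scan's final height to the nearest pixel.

490 px

Fitted into 875×525, the scan spans the width; its height is 875 / 2.440 ≈ 358.61 px.
Resizing to 1196 px wide multiplies everything by 1.3669: 358.61 → 490.16 px.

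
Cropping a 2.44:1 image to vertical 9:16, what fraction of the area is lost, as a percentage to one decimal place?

76.9%

The height stays; only width is cut (since vertical 9:16 is narrower than 2.44:1).
Fraction kept = (0.562)/(2.440) ≈ 23.05%, so 76.95% is lost.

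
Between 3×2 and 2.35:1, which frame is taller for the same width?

3×2 = 1.5 and 2.35; 2.35 > 1.5. The smaller width-to-height ratio is the taller frame.

3×2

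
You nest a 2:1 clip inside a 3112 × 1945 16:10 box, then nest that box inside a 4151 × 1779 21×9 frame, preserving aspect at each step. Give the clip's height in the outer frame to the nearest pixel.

1423 px

Inside the 3112×1945 canvas the clip is width-limited at 3112.00 × 1556.00.
The 16:10 canvas is height-limited in 4151×1779, giving 2846.40 × 1779.00; scale factor 0.9147.
Applying the same ×0.9147: 1556.00 → 1423.20.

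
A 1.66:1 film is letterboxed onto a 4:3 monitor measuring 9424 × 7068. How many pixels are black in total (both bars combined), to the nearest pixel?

1.66:1 is wider than 4:3, so it spans the full width.
That makes the image 5677.1084 px tall (9424 / 1.660).
Leftover height: 7068 − 5677.1084 = 1390.8916 px.
Bar area = 1390.8916 × 9424 ≈ 13107762 px.

13107762 pixels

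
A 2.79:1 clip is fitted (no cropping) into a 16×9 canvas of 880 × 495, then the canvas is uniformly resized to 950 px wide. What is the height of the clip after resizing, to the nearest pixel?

341 px

At 880×495 the clip is width-limited, so height = 880 / 2.790 ≈ 315.41 px.
Scaling 880 → 950 is ×1.0795, so the height becomes 315.41 × 1.0795 ≈ 340.50 px.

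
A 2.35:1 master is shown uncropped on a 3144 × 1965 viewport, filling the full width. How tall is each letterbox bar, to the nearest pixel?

That makes the image 1337.87 px tall (3144 / 2.350).
Black = 1965 − 1337.87 = 627.13 px, or 313.56 per bar.

314 px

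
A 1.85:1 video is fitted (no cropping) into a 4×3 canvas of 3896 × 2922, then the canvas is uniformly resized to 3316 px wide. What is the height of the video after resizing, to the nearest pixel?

In the 3896×2922 frame the video fills the width: height = 3896 / 1.850 ≈ 2105.95 px.
Resizing to 3316 px wide multiplies everything by 0.8511: 2105.95 → 1792.43 px.

1792 px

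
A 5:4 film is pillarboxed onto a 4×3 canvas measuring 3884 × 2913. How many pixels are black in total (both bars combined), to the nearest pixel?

5:4 is narrower than 4×3, so it spans the full height.
Content width = 2913 × 5/4 ≈ 3641.2500 px.
Leftover width: 3884 − 3641.2500 = 242.7500 px.
That's 242.7500 × 2913 ≈ 707131 black pixels.

707131 pixels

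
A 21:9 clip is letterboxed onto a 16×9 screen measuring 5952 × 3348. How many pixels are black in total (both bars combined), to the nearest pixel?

21:9 is wider than 16×9, so it spans the full width.
The clip is 5952 × 9/21 ≈ 2550.8571 px tall.
3348 − 2550.8571 = 797.1429 px of bars.
Bar area = 797.1429 × 5952 ≈ 4744594 px.

4744594 pixels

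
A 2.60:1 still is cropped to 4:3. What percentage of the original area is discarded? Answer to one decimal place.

4:3 is narrower than 2.60:1, so the crop keeps the full height and trims the width.
Fraction kept = (1.333)/(2.600) ≈ 51.28%, so 48.72% is lost.

48.7%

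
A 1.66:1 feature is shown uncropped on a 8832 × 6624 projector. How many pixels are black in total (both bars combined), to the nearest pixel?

11512672 pixels

Since 1.660 > 1.333, the feature is width-limited.
The feature is 8832 / 1.660 ≈ 5320.4819 px tall.
Leftover height: 6624 − 5320.4819 = 1303.5181 px.
Bar area = 1303.5181 × 8832 ≈ 11512672 px.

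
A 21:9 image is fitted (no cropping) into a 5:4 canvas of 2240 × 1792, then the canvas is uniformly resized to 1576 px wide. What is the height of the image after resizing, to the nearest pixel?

Fitted into 2240×1792, the image spans the width; its height is 2240 × 9/21 ≈ 960.00 px.
The frame scales by 1576/2240 = 0.7036; 960.00 × 0.7036 ≈ 675.43 px.

675 px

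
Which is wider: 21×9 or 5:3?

21×9 = 2.333 and 5:3 = 1.667; 2.333 > 1.667.

21×9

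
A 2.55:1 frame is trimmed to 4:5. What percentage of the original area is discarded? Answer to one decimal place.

68.6%

4:5 is narrower than 2.55:1, so the crop keeps the full height and trims the width.
(0.800)/(2.550) ≈ 0.314 of the area survives, leaving 68.63% discarded.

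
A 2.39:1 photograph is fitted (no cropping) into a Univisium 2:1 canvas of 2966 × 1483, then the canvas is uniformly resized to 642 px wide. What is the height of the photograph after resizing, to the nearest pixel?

269 px

Fitted into 2966×1483, the photograph spans the width; its height is 2966 / 2.390 ≈ 1241.00 px.
Scaling 2966 → 642 is ×0.2165, so the height becomes 1241.00 × 0.2165 ≈ 268.62 px.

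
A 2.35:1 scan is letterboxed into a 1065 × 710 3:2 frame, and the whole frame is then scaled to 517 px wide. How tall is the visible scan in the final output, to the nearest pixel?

At 1065×710 the scan is width-limited, so height = 1065 / 2.350 ≈ 453.19 px.
Resizing to 517 px wide multiplies everything by 0.4854: 453.19 → 220.00 px.

220 px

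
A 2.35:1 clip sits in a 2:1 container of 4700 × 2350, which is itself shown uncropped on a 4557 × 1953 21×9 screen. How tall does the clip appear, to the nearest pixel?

First fit — 2.35:1 into 4700×2350 spans the width: 4700.00 × 2000.00.
Second fit — the 2:1 canvas into 4557×1953 spans the height: 3906.00 × 1953.00 (×0.8311 from 4700×2350).
The clip scales with it: height 2000.00 × 0.8311 ≈ 1662.13.

1662 px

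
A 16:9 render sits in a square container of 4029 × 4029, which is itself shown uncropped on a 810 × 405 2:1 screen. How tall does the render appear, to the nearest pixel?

First fit — 16:9 into 4029×4029 spans the width: 4029.00 × 2266.31.
square in 810×405: fills the height, so the intermediate becomes 405.00 × 405.00 — a scale of ×0.1005.
Applying the same ×0.1005: 2266.31 → 227.81.

228 px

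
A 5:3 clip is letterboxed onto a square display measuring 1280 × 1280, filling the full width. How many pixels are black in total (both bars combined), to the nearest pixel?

The clip is 1280 × 3/5 ≈ 768.0000 px tall.
Black = 1280 − 768.0000 = 512.0000 px.
Bar area = 512.0000 × 1280 ≈ 655360 px.

655360 pixels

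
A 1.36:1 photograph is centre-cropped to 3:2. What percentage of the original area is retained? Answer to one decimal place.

Going from 1.36:1 to 3:2 means cutting height while keeping width.
(1.360)/(1.500) ≈ 0.907 of the area survives.

90.7%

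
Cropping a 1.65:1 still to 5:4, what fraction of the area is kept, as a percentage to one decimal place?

The height stays; only width is cut (since 5:4 is narrower than 1.65:1).
Area ratio = (1.250)/(1.650) = 75.76% retained.

75.8%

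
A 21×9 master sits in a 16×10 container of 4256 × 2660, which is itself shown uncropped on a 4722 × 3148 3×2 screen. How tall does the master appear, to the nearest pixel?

2024 px

First fit — 21×9 into 4256×2660 spans the width: 4256.00 × 1824.00.
16×10 in 4722×3148: fills the width, so the intermediate becomes 4722.00 × 2951.25 — a scale of ×1.1095.
So the master's height is 1824.00 × 1.1095 ≈ 2023.71.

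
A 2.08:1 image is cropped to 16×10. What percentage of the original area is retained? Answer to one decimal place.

Going from 2.08:1 to 16×10 means cutting width while keeping height.
(1.600)/(2.080) ≈ 0.769 of the area survives.

76.9%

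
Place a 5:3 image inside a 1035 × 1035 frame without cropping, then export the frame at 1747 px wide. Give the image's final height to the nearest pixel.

At 1035×1035 the image is width-limited, so height = 1035 × 3/5 ≈ 621.00 px.
Resizing to 1747 px wide multiplies everything by 1.6879: 621.00 → 1048.20 px.

1048 px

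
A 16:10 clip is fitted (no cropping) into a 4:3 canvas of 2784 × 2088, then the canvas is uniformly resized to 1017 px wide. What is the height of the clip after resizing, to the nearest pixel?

At 2784×2088 the clip is width-limited, so height = 2784 × 10/16 ≈ 1740.00 px.
Resizing to 1017 px wide multiplies everything by 0.3653: 1740.00 → 635.62 px.

636 px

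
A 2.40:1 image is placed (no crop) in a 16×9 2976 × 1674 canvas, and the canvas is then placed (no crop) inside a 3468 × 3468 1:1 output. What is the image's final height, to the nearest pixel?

Inside the 2976×1674 canvas the image is width-limited at 2976.00 × 1240.00.
16×9 in 3468×3468: fills the width, so the intermediate becomes 3468.00 × 1950.75 — a scale of ×1.1653.
Applying the same ×1.1653: 1240.00 → 1445.00.

1445 px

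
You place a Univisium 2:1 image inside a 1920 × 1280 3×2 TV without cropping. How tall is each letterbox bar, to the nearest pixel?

160 px

Univisium 2:1 is wider than 3×2, so it spans the full width.
The image is 1920 × 1/2 ≈ 960.00 px tall.
Leftover height: 1280 − 960.00 = 320.00 px → 160.00 each side.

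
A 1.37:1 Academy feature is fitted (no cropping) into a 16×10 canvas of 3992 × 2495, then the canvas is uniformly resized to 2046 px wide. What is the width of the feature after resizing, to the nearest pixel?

1752 px

In the 3992×2495 frame the feature fills the height: width = 2495 × 1.370 ≈ 3418.15 px.
The frame scales by 2046/3992 = 0.5125; 3418.15 × 0.5125 ≈ 1751.89 px.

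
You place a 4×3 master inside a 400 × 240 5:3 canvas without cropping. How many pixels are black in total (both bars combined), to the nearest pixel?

4×3 is narrower than 5:3, so it spans the full height.
That makes the image 320.0000 px wide (240 × 4/3).
Leftover width: 400 − 320.0000 = 80.0000 px.
Bar area = 80.0000 × 240 ≈ 19200 px.

19200 pixels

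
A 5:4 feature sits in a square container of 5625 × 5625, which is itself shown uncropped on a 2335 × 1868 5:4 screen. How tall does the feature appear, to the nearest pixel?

First fit — 5:4 into 5625×5625 spans the width: 5625.00 × 4500.00.
The square canvas is height-limited in 2335×1868, giving 1868.00 × 1868.00; scale factor 0.3321.
The feature scales with it: height 4500.00 × 0.3321 ≈ 1494.40.

1494 px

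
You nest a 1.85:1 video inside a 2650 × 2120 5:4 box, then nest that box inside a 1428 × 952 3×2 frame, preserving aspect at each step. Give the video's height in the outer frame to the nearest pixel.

First fit — 1.85:1 into 2650×2120 spans the width: 2650.00 × 1432.43.
Second fit — the 5:4 canvas into 1428×952 spans the height: 1190.00 × 952.00 (×0.4491 from 2650×2120).
Applying the same ×0.4491: 1432.43 → 643.24.

643 px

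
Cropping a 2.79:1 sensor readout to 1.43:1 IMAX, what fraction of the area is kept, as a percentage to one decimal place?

Going from 2.79:1 to 1.43:1 IMAX means cutting width while keeping height.
Fraction kept = (1.430)/(2.790) ≈ 51.25%.

51.3%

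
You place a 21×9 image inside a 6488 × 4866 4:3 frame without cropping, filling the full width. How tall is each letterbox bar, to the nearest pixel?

1043 px

Content height = 6488 × 9/21 ≈ 2780.57 px.
Black = 4866 − 2780.57 = 2085.43 px, or 1042.71 per bar.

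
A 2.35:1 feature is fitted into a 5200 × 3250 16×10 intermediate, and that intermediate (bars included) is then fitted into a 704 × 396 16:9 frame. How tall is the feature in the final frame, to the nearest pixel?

270 px

First fit — 2.35:1 into 5200×3250 spans the width: 5200.00 × 2212.77.
The 16×10 canvas is height-limited in 704×396, giving 633.60 × 396.00; scale factor 0.1218.
So the feature's height is 2212.77 × 0.1218 ≈ 269.62.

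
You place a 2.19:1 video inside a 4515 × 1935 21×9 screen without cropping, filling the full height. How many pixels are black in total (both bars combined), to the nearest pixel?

That makes the image 4237.6500 px wide (1935 × 2.190).
4515 − 4237.6500 = 277.3500 px of bars.
Across the 1935-px span: 277.3500 × 1935 ≈ 536672 px.

536672 pixels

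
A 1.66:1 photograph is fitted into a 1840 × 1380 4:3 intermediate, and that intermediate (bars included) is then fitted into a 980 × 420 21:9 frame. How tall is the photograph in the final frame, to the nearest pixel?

1.66:1 in 1840×1380: fills the width, so the photograph is 1840.00 × 1108.43.
The 4:3 canvas is height-limited in 980×420, giving 560.00 × 420.00; scale factor 0.3043.
The photograph scales with it: height 1108.43 × 0.3043 ≈ 337.35.

337 px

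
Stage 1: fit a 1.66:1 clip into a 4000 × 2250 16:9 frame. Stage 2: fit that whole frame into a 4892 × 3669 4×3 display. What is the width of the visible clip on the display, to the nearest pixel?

4568 px

1.66:1 in 4000×2250: fills the height, so the clip is 3735.00 × 2250.00.
The 16:9 canvas is width-limited in 4892×3669, giving 4892.00 × 2751.75; scale factor 1.2230.
So the clip's width is 3735.00 × 1.2230 ≈ 4567.90.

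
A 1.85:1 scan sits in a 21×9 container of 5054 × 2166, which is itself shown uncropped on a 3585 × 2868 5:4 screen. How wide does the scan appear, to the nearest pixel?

First fit — 1.85:1 into 5054×2166 spans the height: 4007.10 × 2166.00.
The 21×9 canvas is width-limited in 3585×2868, giving 3585.00 × 1536.43; scale factor 0.7093.
The scan scales with it: width 4007.10 × 0.7093 ≈ 2842.39.

2842 px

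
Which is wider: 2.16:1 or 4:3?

2.16 and 4:3 = 1.333; 2.16 > 1.333.

2.16:1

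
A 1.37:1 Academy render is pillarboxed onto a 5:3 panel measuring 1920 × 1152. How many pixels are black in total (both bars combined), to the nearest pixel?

1.37:1 Academy (1.370) < 5:3 (1.667), so the render fills the height.
Content width = 1152 × 1.370 ≈ 1578.2400 px.
1920 − 1578.2400 = 341.7600 px of bars.
That's 341.7600 × 1152 ≈ 393708 black pixels.

393708 pixels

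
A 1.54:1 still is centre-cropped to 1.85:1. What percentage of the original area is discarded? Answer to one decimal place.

16.8%

Going from 1.54:1 to 1.85:1 means cutting height while keeping width.
(1.540)/(1.850) ≈ 0.832 of the area survives, leaving 16.76% discarded.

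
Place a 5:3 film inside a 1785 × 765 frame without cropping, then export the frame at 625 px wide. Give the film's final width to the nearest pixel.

446 px

Fitted into 1785×765, the film spans the height; its width is 765 × 5/3 ≈ 1275.00 px.
Scaling 1785 → 625 is ×0.3501, so the width becomes 1275.00 × 0.3501 ≈ 446.43 px.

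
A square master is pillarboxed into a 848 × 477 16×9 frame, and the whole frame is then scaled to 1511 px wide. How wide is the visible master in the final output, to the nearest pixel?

In the 848×477 frame the master fills the height: width = 477 × 1/1 ≈ 477.00 px.
Resizing to 1511 px wide multiplies everything by 1.7818: 477.00 → 849.94 px.

850 px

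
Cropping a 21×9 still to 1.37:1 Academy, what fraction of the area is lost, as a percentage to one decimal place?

1.37:1 Academy is narrower than 21×9, so the crop keeps the full height and trims the width.
Area ratio = (1.370)/(2.333) = 58.71%; the remaining 41.29% is cropped out.

41.3%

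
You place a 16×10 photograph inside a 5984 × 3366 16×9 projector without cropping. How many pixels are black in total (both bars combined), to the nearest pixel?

2014214 pixels

16×10 (1.600) < 16×9 (1.778), so the photograph fills the height.
The photograph is 3366 × 16/10 ≈ 5385.6000 px wide.
Leftover width: 5984 − 5385.6000 = 598.4000 px.
Across the 3366-px span: 598.4000 × 3366 ≈ 2014214 px.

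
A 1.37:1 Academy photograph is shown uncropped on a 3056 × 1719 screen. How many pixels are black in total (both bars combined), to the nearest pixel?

1204967 pixels

1.37:1 Academy (1.370) < 16×9 (1.778), so the photograph fills the height.
Content width = 1719 × 1.370 ≈ 2355.0300 px.
Leftover width: 3056 − 2355.0300 = 700.9700 px.
Across the 1719-px span: 700.9700 × 1719 ≈ 1204967 px.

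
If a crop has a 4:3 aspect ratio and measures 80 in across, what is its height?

60 in

80 / 4 × 3 = 60.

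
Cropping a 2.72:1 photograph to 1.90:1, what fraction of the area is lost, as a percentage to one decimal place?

30.1%

The height stays; only width is cut (since 1.90:1 is narrower than 2.72:1).
Fraction kept = (1.900)/(2.720) ≈ 69.85%, so 30.15% is lost.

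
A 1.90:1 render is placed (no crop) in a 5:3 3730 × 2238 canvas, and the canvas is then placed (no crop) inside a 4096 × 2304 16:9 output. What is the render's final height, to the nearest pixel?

First fit — 1.90:1 into 3730×2238 spans the width: 3730.00 × 1963.16.
The 5:3 canvas is height-limited in 4096×2304, giving 3840.00 × 2304.00; scale factor 1.0295.
Applying the same ×1.0295: 1963.16 → 2021.05.

2021 px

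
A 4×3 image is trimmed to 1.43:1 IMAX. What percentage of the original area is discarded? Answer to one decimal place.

6.8%

Going from 4×3 to 1.43:1 IMAX means cutting height while keeping width.
Fraction kept = (1.333)/(1.430) ≈ 93.24%, so 6.76% is lost.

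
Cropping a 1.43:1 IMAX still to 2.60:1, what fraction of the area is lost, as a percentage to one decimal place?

Going from 1.43:1 IMAX to 2.60:1 means cutting height while keeping width.
Area ratio = (1.430)/(2.600) = 55.00%; the remaining 45.00% is cropped out.

45.0%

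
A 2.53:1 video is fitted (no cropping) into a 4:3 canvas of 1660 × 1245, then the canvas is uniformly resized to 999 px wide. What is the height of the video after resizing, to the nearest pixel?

In the 1660×1245 frame the video fills the width: height = 1660 / 2.530 ≈ 656.13 px.
The frame scales by 999/1660 = 0.6018; 656.13 × 0.6018 ≈ 394.86 px.

395 px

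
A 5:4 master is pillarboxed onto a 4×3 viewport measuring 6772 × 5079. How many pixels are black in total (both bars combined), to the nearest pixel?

2149687 pixels

Since 1.250 < 1.333, the master is height-limited.
Content width = 5079 × 5/4 ≈ 6348.7500 px.
Leftover width: 6772 − 6348.7500 = 423.2500 px.
Across the 5079-px span: 423.2500 × 5079 ≈ 2149687 px.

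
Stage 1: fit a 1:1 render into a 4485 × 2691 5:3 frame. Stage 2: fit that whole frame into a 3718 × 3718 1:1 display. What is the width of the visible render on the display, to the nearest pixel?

2231 px

1:1 in 4485×2691: fills the height, so the render is 2691.00 × 2691.00.
The 5:3 canvas is width-limited in 3718×3718, giving 3718.00 × 2230.80; scale factor 0.8290.
The render scales with it: width 2691.00 × 0.8290 ≈ 2230.80.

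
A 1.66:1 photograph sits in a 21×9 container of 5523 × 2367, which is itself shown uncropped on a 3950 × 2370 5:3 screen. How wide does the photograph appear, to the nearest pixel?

Inside the 5523×2367 canvas the photograph is height-limited at 3929.22 × 2367.00.
21×9 in 3950×2370: fills the width, so the intermediate becomes 3950.00 × 1692.86 — a scale of ×0.7152.
Applying the same ×0.7152: 3929.22 → 2810.14.

2810 px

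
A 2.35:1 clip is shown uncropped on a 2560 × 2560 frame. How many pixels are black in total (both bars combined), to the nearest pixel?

2.35:1 is wider than 1:1, so it spans the full width.
Content height = 2560 / 2.350 ≈ 1089.3617 px.
2560 − 1089.3617 = 1470.6383 px of bars.
Across the 2560-px span: 1470.6383 × 2560 ≈ 3764834 px.

3764834 pixels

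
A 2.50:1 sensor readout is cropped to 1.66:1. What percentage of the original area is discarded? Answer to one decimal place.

Going from 2.50:1 to 1.66:1 means cutting width while keeping height.
Area ratio = (1.660)/(2.500) = 66.40%; the remaining 33.60% is cropped out.

33.6%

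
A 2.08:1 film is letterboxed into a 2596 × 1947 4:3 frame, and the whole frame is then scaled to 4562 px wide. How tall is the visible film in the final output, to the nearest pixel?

2193 px

Fitted into 2596×1947, the film spans the width; its height is 2596 / 2.080 ≈ 1248.08 px.
The frame scales by 4562/2596 = 1.7573; 1248.08 × 1.7573 ≈ 2193.27 px.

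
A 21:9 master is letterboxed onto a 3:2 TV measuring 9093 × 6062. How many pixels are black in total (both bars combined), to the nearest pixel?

21:9 is wider than 3:2, so it spans the full width.
Content height = 9093 × 9/21 ≈ 3897.0000 px.
Leftover height: 6062 − 3897.0000 = 2165.0000 px.
Bar area = 2165.0000 × 9093 ≈ 19686345 px.

19686345 pixels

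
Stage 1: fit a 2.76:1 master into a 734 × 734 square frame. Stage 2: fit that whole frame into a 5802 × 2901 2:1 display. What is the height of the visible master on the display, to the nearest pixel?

2.76:1 in 734×734: fills the width, so the master is 734.00 × 265.94.
square in 5802×2901: fills the height, so the intermediate becomes 2901.00 × 2901.00 — a scale of ×3.9523.
The master scales with it: height 265.94 × 3.9523 ≈ 1051.09.

1051 px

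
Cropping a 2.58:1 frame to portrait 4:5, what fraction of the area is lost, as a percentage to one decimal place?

portrait 4:5 is narrower than 2.58:1, so the crop keeps the full height and trims the width.
Area ratio = (0.800)/(2.580) = 31.01%; the remaining 68.99% is cropped out.

69.0%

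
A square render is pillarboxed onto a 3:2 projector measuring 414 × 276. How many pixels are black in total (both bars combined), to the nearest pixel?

square (1.000) < 3:2 (1.500), so the render fills the height.
The render is 276 × 1/1 ≈ 276.0000 px wide.
414 − 276.0000 = 138.0000 px of bars.
Bar area = 138.0000 × 276 ≈ 38088 px.

38088 pixels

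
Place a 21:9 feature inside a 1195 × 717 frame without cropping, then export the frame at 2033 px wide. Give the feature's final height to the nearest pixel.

871 px

In the 1195×717 frame the feature fills the width: height = 1195 × 9/21 ≈ 512.14 px.
Scaling 1195 → 2033 is ×1.7013, so the height becomes 512.14 × 1.7013 ≈ 871.29 px.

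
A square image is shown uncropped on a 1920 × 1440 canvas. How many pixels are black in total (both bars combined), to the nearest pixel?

square is narrower than 4×3, so it spans the full height.
That makes the image 1440.0000 px wide (1440 × 1/1).
Leftover width: 1920 − 1440.0000 = 480.0000 px.
Across the 1440-px span: 480.0000 × 1440 ≈ 691200 px.

691200 pixels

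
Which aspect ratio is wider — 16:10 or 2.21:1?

2.21:1

16:10 = 1.6 and 2.21; 2.21 > 1.6.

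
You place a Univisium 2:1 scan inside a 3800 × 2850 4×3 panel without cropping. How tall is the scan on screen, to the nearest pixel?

1900 px

Univisium 2:1 is wider than 4×3, so it spans the full width.
That makes the image 1900.00 px tall (3800 × 1/2).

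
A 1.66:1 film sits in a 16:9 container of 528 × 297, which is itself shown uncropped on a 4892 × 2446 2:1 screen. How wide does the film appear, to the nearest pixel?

1.66:1 in 528×297: fills the height, so the film is 493.02 × 297.00.
Second fit — the 16:9 canvas into 4892×2446 spans the height: 4348.44 × 2446.00 (×8.2357 from 528×297).
Applying the same ×8.2357: 493.02 → 4060.36.

4060 px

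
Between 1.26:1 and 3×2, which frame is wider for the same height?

3×2

1.26 and 3×2 = 1.5; 1.5 > 1.26.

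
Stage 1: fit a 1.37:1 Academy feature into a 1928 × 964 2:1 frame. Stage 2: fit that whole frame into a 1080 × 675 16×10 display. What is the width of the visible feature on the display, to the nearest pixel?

740 px

1.37:1 Academy in 1928×964: fills the height, so the feature is 1320.68 × 964.00.
2:1 in 1080×675: fills the width, so the intermediate becomes 1080.00 × 540.00 — a scale of ×0.5602.
Applying the same ×0.5602: 1320.68 → 739.80.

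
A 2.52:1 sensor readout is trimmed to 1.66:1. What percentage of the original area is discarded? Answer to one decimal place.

Going from 2.52:1 to 1.66:1 means cutting width while keeping height.
Area ratio = (1.660)/(2.520) = 65.87%; the remaining 34.13% is cropped out.

34.1%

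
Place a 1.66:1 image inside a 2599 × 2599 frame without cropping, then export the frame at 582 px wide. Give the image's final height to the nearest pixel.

At 2599×2599 the image is width-limited, so height = 2599 / 1.660 ≈ 1565.66 px.
Resizing to 582 px wide multiplies everything by 0.2239: 1565.66 → 350.60 px.

351 px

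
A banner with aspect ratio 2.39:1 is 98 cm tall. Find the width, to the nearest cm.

234 cm

At 2.39:1, 98 × 2.390 ≈ 234.22.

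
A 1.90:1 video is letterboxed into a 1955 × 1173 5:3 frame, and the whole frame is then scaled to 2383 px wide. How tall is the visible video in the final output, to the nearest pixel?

At 1955×1173 the video is width-limited, so height = 1955 / 1.900 ≈ 1028.95 px.
The frame scales by 2383/1955 = 1.2189; 1028.95 × 1.2189 ≈ 1254.21 px.

1254 px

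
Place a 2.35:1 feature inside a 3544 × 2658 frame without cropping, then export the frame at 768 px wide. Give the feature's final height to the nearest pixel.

At 3544×2658 the feature is width-limited, so height = 3544 / 2.350 ≈ 1508.09 px.
Scaling 3544 → 768 is ×0.2167, so the height becomes 1508.09 × 0.2167 ≈ 326.81 px.

327 px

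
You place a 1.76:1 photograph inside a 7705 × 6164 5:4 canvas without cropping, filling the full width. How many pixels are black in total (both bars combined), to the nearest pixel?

That makes the image 4377.8409 px tall (7705 / 1.760).
Leftover height: 6164 − 4377.8409 = 1786.1591 px.
That's 1786.1591 × 7705 ≈ 13762356 black pixels.

13762356 pixels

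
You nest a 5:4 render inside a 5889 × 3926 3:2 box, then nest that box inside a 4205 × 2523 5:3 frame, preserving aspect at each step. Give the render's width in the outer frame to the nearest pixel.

First fit — 5:4 into 5889×3926 spans the height: 4907.50 × 3926.00.
The 3:2 canvas is height-limited in 4205×2523, giving 3784.50 × 2523.00; scale factor 0.6426.
The render scales with it: width 4907.50 × 0.6426 ≈ 3153.75.

3154 px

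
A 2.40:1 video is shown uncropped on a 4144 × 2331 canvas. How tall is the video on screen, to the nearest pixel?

2.40:1 (2.400) > 16×9 (1.778), so the video fills the width.
Content height = 4144 / 2.400 ≈ 1726.67 px.

1727 px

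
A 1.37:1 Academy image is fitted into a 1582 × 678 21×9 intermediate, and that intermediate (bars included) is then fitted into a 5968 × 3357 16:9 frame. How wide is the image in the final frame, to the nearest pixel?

1.37:1 Academy in 1582×678: fills the height, so the image is 928.86 × 678.00.
Second fit — the 21×9 canvas into 5968×3357 spans the width: 5968.00 × 2557.71 (×3.7724 from 1582×678).
So the image's width is 928.86 × 3.7724 ≈ 3504.07.

3504 px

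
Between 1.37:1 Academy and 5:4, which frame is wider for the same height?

1.37 and 5:4 = 1.25; 1.37 > 1.25.

1.37:1 Academy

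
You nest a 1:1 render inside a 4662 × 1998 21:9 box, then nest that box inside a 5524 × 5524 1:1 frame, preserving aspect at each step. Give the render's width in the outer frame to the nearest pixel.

1:1 in 4662×1998: fills the height, so the render is 1998.00 × 1998.00.
Second fit — the 21:9 canvas into 5524×5524 spans the width: 5524.00 × 2367.43 (×1.1849 from 4662×1998).
The render scales with it: width 1998.00 × 1.1849 ≈ 2367.43.

2367 px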